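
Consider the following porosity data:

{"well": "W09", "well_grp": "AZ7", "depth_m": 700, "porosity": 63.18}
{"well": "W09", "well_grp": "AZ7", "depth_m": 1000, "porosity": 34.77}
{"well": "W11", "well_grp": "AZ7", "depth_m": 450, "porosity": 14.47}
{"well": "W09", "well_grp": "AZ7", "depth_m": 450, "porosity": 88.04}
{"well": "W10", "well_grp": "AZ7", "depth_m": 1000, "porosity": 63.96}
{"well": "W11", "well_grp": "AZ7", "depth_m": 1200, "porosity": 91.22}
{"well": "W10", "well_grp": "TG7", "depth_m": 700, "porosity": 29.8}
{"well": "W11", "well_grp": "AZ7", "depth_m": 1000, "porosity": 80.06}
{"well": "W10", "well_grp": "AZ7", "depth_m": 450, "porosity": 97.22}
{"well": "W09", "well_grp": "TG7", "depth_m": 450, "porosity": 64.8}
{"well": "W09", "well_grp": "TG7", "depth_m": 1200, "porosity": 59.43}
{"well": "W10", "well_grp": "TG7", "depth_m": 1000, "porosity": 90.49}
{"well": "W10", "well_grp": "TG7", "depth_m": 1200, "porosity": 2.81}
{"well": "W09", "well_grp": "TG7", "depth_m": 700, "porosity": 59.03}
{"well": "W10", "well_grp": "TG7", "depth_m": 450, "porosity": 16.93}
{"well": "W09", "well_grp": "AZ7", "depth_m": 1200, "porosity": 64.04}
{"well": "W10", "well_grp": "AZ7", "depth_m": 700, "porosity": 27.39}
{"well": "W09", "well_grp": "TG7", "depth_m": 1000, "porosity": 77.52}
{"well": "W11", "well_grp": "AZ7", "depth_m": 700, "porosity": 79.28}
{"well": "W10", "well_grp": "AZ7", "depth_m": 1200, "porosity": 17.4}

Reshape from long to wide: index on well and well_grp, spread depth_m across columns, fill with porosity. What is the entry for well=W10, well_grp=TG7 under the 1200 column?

Wide layout: rows indexed by well and well_grp, columns are the 4 distinct depth_m values (700, 1000, 450, 1200).
Cell (well=W10, well_grp=TG7, depth_m=1200) draws from the long row where well=W10, well_grp=TG7 and depth_m=1200, which has porosity=2.81.

2.81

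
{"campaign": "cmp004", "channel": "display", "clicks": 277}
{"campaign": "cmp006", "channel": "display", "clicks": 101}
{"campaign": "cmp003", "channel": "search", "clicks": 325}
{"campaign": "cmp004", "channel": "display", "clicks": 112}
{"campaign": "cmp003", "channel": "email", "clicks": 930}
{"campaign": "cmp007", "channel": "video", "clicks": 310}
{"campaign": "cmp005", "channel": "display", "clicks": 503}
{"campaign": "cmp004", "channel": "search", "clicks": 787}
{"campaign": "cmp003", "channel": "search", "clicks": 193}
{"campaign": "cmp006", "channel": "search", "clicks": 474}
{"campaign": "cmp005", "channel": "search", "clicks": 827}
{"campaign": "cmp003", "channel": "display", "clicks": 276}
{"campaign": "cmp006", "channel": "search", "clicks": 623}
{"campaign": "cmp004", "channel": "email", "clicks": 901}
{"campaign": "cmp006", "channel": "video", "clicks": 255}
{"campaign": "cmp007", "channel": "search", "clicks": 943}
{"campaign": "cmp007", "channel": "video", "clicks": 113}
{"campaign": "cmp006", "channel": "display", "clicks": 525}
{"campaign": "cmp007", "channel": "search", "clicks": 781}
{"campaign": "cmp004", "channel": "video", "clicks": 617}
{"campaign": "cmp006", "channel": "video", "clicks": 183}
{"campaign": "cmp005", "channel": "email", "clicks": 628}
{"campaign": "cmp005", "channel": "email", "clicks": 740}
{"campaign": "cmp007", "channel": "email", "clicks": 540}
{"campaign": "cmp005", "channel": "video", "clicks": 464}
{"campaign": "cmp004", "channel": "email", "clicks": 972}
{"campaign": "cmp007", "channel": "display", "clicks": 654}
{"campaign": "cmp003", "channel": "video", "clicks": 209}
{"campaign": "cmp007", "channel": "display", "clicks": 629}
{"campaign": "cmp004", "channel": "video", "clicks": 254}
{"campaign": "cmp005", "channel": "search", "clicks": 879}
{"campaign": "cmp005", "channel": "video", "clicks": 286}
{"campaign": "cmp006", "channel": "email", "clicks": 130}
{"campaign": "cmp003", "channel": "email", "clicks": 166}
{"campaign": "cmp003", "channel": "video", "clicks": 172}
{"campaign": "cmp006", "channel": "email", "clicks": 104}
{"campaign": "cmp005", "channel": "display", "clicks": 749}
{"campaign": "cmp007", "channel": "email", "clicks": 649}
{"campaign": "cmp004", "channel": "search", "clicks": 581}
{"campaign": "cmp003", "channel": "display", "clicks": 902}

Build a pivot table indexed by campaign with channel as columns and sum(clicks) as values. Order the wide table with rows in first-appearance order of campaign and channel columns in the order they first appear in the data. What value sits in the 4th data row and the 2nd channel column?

With rows in first-appearance order of campaign, row 4 is campaign=cmp007. channel columns in first-appearance order: display, search, email, video; column 2 is search.
Long rows with campaign=cmp007, channel=search: 943 + 781 = 1724.

1724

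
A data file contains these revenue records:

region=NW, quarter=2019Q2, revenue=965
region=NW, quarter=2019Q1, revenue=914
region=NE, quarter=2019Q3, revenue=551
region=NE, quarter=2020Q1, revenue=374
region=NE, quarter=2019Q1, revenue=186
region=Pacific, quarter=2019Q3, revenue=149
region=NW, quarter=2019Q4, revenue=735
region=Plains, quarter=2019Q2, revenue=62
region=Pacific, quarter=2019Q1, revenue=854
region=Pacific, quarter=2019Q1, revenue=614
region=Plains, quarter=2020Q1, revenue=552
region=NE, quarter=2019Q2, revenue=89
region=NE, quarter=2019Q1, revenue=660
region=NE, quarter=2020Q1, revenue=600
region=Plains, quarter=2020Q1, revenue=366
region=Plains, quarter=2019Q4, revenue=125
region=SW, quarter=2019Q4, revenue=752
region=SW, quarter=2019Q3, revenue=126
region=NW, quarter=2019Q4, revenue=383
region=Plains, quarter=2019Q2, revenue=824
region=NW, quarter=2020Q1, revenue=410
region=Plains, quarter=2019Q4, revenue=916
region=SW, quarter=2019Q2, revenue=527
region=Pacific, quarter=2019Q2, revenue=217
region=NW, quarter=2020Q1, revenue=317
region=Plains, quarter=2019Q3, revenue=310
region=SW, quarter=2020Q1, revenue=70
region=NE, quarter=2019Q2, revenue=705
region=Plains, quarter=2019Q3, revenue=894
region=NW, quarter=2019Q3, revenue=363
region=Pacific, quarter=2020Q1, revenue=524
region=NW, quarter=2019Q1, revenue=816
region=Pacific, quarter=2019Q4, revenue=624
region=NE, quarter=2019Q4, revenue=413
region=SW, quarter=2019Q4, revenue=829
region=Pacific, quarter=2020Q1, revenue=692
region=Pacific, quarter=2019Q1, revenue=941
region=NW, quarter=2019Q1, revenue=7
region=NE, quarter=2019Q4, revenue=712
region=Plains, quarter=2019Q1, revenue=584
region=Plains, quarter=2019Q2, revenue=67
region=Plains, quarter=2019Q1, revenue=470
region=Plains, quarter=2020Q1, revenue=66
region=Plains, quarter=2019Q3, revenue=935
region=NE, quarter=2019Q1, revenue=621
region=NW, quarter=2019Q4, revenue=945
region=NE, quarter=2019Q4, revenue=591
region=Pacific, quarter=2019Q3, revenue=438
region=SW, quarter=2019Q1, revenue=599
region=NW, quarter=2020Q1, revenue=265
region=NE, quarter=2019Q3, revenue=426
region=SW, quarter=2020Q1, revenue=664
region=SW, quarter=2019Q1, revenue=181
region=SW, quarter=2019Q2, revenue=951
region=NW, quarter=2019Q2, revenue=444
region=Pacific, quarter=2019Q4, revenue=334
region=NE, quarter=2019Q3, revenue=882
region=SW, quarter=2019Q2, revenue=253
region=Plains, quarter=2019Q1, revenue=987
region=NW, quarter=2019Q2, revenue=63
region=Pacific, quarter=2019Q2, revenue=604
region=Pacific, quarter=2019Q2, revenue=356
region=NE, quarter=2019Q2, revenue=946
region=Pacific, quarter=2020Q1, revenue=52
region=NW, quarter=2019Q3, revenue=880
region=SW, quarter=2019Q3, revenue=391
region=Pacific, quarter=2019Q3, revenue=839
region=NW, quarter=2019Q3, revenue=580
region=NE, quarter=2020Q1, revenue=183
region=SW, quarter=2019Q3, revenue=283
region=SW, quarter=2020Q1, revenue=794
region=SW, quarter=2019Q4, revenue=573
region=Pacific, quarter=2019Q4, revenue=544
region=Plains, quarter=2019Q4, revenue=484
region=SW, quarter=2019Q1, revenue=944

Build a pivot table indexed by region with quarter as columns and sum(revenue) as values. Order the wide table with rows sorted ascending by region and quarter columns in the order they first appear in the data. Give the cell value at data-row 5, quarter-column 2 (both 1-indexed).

With rows sorted ascending by region, row 5 is region=SW. quarter columns in first-appearance order: 2019Q2, 2019Q1, 2019Q3, 2020Q1, 2019Q4; column 2 is 2019Q1.
Long rows with region=SW, quarter=2019Q1: 599 + 181 + 944 = 1724.

1724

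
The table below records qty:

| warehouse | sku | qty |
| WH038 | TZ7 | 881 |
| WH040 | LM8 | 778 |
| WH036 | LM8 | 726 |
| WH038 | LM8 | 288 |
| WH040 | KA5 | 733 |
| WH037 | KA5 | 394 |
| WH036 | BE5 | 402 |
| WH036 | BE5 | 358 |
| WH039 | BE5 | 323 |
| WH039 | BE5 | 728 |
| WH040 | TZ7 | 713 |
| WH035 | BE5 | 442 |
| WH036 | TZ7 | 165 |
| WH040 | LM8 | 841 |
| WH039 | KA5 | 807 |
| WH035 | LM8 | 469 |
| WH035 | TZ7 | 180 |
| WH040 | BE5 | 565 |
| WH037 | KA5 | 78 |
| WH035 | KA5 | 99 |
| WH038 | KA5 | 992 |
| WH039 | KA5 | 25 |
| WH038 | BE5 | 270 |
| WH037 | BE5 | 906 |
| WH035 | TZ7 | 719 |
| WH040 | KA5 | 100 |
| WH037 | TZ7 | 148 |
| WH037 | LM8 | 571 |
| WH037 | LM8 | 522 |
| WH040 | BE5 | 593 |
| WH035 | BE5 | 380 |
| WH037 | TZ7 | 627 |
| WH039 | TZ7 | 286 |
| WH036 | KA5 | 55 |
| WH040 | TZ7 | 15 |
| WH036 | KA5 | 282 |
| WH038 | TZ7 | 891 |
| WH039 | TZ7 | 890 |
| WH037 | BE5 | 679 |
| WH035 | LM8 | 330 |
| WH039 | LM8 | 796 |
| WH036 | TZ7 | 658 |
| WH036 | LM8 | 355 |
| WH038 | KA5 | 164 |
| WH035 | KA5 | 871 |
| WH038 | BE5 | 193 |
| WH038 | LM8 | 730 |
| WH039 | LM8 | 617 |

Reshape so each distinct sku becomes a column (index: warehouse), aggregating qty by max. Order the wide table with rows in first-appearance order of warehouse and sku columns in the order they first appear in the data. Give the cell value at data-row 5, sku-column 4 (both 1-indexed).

With rows in first-appearance order of warehouse, row 5 is warehouse=WH039. sku columns in first-appearance order: TZ7, LM8, KA5, BE5; column 4 is BE5.
Long rows with warehouse=WH039, sku=BE5: max(323, 728) = 728.

728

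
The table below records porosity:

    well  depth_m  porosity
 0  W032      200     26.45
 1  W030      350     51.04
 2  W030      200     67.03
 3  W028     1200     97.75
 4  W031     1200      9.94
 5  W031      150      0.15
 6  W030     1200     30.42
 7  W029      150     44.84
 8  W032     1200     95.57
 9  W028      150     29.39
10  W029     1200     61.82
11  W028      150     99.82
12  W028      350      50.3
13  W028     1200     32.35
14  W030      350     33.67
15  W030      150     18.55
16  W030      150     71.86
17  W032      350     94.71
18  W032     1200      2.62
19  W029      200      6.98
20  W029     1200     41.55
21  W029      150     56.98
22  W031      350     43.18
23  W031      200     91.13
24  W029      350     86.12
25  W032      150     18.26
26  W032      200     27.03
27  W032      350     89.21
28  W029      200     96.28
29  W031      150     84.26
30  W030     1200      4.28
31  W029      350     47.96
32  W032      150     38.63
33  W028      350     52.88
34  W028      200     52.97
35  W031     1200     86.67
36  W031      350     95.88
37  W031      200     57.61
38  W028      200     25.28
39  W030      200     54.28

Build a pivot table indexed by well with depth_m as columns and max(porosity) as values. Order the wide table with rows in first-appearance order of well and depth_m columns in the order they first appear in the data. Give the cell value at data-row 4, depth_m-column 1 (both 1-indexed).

With rows in first-appearance order of well, row 4 is well=W031. depth_m columns in first-appearance order: 200, 350, 1200, 150; column 1 is 200.
Long rows with well=W031, depth_m=200: max(91.13, 57.61) = 91.13.

91.13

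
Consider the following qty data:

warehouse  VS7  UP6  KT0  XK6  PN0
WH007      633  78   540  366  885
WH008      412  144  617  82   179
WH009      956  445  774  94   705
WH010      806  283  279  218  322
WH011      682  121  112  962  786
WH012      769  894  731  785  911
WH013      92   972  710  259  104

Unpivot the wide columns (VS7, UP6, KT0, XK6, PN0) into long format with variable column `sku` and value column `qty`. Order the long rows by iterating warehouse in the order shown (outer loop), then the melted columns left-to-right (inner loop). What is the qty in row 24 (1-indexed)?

35 rows total (7 × 5). Row 24: index ⌊(24-1)/5⌋ = 4 into warehouse → WH011; (24-1) mod 5 = 3 into the melted columns → XK6.
So row 24 is (WH011, XK6, 962); qty = 962.

962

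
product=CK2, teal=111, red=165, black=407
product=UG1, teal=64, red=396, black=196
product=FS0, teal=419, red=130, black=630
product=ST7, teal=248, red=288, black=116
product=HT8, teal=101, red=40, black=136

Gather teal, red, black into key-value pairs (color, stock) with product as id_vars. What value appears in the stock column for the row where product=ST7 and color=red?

Unpivoting turns each (product, wide-column) pair into one long row.
The wide cell at row ST7, column red holds 288, so the long row (ST7, red) has stock=288.

288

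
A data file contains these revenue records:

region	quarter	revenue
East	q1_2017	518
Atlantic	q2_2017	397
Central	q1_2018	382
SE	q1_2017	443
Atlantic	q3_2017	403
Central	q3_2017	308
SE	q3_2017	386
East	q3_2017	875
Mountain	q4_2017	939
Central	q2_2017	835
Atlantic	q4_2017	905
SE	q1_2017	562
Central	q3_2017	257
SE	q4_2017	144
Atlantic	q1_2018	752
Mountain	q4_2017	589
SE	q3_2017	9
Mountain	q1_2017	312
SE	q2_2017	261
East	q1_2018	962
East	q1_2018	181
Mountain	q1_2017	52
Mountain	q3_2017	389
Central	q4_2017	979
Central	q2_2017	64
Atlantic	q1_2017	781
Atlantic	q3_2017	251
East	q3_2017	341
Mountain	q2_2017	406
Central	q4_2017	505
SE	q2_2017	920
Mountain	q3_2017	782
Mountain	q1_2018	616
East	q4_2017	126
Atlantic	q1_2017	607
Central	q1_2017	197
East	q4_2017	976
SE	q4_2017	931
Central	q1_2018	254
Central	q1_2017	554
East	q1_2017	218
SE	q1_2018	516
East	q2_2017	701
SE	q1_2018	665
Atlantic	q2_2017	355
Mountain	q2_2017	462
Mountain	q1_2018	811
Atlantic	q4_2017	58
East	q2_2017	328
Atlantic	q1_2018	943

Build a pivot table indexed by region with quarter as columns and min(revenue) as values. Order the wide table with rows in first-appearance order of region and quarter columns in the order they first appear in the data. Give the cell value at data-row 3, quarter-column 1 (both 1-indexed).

197

With rows in first-appearance order of region, row 3 is region=Central. quarter columns in first-appearance order: q1_2017, q2_2017, q1_2018, q3_2017, q4_2017; column 1 is q1_2017.
Long rows with region=Central, quarter=q1_2017: min(197, 554) = 197.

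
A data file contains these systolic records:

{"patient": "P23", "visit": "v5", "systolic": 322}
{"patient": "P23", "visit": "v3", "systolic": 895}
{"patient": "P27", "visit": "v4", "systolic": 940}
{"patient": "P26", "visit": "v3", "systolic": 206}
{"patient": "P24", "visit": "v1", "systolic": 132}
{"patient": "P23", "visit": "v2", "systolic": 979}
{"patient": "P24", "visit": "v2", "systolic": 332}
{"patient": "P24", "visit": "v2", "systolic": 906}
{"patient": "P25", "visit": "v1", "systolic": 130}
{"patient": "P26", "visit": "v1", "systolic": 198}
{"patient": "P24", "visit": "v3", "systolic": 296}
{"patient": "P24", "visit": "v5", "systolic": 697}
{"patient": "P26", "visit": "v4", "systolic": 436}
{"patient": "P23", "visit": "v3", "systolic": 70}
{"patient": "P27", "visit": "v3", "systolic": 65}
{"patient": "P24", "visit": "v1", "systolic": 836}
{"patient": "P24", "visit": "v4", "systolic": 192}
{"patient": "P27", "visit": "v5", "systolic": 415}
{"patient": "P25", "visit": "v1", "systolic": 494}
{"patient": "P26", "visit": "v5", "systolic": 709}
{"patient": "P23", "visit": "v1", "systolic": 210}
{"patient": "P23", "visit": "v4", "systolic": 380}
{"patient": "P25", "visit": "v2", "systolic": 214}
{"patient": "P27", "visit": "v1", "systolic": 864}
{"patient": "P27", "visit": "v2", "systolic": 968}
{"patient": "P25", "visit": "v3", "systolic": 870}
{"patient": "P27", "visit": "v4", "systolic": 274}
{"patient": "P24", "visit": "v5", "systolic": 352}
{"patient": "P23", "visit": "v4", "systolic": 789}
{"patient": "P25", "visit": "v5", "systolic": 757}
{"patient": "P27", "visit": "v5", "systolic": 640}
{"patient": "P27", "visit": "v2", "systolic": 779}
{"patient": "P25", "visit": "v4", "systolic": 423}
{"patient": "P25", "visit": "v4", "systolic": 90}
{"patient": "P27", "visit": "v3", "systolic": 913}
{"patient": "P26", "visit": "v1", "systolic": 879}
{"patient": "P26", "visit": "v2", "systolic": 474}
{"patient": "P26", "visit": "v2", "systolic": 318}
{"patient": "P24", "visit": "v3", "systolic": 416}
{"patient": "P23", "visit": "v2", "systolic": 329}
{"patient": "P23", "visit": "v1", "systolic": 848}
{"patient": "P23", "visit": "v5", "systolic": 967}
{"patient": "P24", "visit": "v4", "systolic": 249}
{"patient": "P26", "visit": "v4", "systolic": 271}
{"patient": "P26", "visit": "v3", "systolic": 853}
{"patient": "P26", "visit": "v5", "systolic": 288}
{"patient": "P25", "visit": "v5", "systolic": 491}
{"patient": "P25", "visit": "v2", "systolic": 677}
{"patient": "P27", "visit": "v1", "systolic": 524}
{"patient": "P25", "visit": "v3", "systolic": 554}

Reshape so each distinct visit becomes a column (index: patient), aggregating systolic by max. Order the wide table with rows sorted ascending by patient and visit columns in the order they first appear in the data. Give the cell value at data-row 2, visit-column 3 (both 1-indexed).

With rows sorted ascending by patient, row 2 is patient=P24. visit columns in first-appearance order: v5, v3, v4, v1, v2; column 3 is v4.
Long rows with patient=P24, visit=v4: max(192, 249) = 249.

249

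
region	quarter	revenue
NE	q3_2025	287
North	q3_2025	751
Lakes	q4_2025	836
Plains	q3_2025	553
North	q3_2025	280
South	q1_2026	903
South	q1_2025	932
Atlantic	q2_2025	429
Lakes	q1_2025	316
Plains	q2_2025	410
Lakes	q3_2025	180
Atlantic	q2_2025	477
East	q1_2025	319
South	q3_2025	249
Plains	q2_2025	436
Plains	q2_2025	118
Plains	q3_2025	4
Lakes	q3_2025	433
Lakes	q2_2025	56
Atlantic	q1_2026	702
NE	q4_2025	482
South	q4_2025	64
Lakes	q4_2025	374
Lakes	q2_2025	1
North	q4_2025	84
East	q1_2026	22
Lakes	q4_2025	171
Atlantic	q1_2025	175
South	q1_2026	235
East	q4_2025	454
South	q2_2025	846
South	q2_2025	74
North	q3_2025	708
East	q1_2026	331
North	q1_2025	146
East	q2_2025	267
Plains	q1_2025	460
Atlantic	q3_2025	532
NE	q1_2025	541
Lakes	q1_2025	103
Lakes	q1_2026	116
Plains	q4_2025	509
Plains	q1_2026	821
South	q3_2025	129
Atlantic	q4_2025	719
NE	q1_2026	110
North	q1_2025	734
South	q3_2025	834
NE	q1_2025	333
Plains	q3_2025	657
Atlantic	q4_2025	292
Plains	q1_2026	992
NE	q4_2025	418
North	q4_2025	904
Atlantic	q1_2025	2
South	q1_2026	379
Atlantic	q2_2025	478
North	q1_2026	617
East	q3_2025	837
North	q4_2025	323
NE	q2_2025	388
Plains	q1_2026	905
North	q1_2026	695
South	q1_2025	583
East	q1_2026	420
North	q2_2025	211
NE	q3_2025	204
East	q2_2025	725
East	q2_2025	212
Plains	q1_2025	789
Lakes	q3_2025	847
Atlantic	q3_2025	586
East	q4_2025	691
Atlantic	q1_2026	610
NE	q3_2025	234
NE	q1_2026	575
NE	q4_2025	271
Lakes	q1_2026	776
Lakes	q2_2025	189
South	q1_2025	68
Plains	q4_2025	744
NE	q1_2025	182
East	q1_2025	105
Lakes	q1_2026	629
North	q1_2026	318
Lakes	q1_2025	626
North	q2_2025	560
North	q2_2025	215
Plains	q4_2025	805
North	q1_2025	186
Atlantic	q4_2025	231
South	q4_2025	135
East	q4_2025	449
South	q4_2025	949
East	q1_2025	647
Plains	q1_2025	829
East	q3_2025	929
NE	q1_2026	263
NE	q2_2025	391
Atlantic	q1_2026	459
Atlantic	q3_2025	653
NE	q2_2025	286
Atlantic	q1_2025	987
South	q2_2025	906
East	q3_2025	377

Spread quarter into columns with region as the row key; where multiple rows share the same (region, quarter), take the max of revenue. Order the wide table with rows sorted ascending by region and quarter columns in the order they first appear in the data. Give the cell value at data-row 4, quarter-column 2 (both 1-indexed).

With rows sorted ascending by region, row 4 is region=NE. quarter columns in first-appearance order: q3_2025, q4_2025, q1_2026, q1_2025, q2_2025; column 2 is q4_2025.
Long rows with region=NE, quarter=q4_2025: max(482, 418, 271) = 482.

482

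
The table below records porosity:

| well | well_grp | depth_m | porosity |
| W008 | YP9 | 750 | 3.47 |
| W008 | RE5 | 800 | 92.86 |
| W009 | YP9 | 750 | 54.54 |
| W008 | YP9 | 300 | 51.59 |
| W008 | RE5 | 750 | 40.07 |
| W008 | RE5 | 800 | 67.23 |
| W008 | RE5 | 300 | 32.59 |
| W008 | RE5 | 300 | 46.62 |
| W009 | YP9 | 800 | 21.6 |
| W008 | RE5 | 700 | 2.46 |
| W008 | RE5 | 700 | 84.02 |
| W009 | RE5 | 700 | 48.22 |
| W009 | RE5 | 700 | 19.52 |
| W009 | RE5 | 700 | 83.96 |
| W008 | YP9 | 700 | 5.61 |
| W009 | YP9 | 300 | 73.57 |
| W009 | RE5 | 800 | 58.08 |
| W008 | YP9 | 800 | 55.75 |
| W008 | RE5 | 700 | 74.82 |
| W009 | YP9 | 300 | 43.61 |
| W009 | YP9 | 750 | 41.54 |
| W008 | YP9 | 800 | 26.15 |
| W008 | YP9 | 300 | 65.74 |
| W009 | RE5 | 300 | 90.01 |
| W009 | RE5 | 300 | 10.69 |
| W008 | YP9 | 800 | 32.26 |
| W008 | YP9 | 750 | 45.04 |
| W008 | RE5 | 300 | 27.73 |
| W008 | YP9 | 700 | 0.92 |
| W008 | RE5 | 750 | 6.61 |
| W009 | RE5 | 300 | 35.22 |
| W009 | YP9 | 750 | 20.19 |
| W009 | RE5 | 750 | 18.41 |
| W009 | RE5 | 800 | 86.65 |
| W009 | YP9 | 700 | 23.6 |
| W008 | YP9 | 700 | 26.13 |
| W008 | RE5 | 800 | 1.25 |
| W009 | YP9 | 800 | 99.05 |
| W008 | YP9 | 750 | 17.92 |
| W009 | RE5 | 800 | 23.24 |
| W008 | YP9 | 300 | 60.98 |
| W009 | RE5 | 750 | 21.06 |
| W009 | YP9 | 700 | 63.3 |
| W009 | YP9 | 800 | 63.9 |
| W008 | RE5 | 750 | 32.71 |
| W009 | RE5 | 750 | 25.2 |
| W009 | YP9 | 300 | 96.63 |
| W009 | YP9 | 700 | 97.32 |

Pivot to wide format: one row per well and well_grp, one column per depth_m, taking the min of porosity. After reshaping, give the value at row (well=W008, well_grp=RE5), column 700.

2.46

Rows with well=W008, well_grp=RE5 and depth_m=700: porosity values are 2.46, 84.02, 74.82.
min(2.46, 84.02, 74.82) = 2.46.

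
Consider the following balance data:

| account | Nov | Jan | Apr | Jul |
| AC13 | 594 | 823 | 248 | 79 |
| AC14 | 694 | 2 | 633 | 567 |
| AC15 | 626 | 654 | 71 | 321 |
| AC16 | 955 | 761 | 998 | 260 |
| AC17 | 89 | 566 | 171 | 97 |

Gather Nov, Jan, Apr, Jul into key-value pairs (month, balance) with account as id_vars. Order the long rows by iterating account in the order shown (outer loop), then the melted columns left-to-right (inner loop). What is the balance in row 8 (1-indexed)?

20 rows total (5 × 4). Row 8: index ⌊(8-1)/4⌋ = 1 into account → AC14; (8-1) mod 4 = 3 into the melted columns → Jul.
So row 8 is (AC14, Jul, 567); balance = 567.

567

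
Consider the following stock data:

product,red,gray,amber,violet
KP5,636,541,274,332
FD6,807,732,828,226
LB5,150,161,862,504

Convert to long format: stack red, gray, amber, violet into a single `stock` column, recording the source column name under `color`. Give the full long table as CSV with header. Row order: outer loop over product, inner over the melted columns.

Each (product, column) pair becomes one row: 3 × 4 = 12 rows.
For example, (KP5, red) → stock=636.

product,color,stock
KP5,red,636
KP5,gray,541
KP5,amber,274
KP5,violet,332
FD6,red,807
FD6,gray,732
FD6,amber,828
FD6,violet,226
LB5,red,150
LB5,gray,161
LB5,amber,862
LB5,violet,504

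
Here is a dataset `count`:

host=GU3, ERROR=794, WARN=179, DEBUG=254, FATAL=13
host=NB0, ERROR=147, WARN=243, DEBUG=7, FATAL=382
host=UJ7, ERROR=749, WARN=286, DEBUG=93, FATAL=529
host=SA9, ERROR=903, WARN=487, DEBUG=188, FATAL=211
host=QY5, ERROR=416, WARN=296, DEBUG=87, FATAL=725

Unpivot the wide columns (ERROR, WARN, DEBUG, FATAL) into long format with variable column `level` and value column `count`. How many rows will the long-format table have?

5 host values × 4 melted columns = 20 rows.

20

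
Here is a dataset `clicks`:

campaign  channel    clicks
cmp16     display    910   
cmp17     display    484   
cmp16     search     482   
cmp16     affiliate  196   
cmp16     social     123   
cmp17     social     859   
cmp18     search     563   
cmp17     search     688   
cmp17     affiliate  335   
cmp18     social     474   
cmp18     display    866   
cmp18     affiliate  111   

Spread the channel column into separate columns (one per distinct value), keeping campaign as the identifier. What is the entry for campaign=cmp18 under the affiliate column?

111

Wide layout: rows indexed by campaign, columns are the 4 distinct channel values (display, search, affiliate, social).
Cell (campaign=cmp18, channel=affiliate) draws from the long row where campaign=cmp18 and channel=affiliate, which has clicks=111.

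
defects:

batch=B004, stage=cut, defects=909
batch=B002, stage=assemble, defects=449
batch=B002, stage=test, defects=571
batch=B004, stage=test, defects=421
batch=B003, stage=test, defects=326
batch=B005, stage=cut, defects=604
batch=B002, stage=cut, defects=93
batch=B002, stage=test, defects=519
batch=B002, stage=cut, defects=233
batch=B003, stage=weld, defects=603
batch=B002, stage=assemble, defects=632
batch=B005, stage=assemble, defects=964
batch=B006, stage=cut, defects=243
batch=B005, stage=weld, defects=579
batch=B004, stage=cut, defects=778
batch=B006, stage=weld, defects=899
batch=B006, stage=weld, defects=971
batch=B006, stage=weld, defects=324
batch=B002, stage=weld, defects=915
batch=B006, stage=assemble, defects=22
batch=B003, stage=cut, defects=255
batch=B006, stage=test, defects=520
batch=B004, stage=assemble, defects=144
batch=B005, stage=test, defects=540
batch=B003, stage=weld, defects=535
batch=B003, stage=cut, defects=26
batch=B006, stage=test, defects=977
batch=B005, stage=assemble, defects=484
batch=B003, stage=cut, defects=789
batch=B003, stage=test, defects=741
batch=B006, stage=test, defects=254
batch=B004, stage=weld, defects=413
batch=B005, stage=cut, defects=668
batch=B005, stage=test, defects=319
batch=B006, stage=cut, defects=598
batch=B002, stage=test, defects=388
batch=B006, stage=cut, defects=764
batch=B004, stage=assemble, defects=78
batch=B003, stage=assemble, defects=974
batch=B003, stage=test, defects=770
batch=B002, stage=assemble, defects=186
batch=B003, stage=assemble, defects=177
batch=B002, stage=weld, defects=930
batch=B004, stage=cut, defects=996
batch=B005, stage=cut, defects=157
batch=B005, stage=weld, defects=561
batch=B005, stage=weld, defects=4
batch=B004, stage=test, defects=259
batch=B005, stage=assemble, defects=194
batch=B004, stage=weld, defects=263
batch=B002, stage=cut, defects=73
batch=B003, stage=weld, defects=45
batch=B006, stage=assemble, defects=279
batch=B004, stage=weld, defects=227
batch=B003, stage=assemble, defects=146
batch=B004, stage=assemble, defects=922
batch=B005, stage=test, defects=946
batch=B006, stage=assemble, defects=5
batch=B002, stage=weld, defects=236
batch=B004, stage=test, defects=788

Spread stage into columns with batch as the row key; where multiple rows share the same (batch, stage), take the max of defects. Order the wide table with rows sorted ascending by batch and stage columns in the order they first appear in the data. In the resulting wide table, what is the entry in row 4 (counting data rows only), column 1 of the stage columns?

With rows sorted ascending by batch, row 4 is batch=B005. stage columns in first-appearance order: cut, assemble, test, weld; column 1 is cut.
Long rows with batch=B005, stage=cut: max(604, 668, 157) = 668.

668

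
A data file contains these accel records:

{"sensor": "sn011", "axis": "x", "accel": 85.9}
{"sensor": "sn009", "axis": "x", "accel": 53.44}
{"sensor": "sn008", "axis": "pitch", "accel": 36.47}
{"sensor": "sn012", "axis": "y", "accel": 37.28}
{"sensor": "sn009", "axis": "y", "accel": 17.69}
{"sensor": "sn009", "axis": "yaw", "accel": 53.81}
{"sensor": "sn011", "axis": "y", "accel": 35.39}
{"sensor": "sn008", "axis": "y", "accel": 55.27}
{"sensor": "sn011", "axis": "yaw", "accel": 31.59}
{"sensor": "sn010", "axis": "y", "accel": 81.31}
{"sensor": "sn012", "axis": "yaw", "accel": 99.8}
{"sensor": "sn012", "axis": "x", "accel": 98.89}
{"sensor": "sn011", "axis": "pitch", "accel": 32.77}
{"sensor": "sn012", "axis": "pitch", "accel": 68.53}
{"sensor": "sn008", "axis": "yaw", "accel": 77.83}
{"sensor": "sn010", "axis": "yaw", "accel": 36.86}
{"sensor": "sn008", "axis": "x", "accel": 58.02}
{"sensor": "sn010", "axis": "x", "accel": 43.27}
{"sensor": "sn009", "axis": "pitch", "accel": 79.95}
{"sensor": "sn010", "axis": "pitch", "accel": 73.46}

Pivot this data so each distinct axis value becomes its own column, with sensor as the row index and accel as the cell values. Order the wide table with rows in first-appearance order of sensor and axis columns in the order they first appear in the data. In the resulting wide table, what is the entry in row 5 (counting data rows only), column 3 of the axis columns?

81.31

With rows in first-appearance order of sensor, row 5 is sensor=sn010. axis columns in first-appearance order: x, pitch, y, yaw; column 3 is y.
Long rows with sensor=sn010, axis=y: accel = 81.31.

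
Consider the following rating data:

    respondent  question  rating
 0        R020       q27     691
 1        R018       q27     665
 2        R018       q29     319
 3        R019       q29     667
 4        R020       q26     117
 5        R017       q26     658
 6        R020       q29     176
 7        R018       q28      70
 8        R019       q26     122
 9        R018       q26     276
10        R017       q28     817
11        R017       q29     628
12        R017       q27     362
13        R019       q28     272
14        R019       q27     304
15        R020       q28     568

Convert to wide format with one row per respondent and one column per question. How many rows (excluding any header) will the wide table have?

4

4 distinct respondent values → 4 rows.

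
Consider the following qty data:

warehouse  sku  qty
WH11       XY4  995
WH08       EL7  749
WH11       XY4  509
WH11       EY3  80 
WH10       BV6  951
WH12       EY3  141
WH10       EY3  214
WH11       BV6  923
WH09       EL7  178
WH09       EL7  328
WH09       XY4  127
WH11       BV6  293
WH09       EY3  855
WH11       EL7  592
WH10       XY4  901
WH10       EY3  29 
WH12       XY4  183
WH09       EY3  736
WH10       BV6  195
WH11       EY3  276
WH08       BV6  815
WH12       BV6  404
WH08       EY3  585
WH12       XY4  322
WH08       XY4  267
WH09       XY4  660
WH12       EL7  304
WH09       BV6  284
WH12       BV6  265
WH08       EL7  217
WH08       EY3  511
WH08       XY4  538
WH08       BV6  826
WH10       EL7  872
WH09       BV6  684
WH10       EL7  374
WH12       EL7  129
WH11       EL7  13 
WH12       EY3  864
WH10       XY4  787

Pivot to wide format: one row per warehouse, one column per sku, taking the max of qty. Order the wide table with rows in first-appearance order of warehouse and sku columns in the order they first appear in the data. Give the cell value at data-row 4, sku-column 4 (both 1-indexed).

With rows in first-appearance order of warehouse, row 4 is warehouse=WH12. sku columns in first-appearance order: XY4, EL7, EY3, BV6; column 4 is BV6.
Long rows with warehouse=WH12, sku=BV6: max(404, 265) = 404.

404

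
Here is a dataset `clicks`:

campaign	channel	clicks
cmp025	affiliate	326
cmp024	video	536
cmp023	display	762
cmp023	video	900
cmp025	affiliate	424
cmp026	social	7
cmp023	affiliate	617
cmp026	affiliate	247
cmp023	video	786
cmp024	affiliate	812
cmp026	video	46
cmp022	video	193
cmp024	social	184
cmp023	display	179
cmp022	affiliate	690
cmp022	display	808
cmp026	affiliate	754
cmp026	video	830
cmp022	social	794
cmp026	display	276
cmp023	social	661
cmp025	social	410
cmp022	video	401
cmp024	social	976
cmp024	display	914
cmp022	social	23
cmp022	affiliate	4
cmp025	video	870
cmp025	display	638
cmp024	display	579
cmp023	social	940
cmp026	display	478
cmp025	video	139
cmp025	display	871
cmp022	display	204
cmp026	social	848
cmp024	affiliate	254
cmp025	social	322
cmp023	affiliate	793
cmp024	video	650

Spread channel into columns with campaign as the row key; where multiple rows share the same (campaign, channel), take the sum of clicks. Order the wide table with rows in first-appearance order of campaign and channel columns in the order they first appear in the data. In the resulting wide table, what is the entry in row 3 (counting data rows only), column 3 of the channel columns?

941

With rows in first-appearance order of campaign, row 3 is campaign=cmp023. channel columns in first-appearance order: affiliate, video, display, social; column 3 is display.
Long rows with campaign=cmp023, channel=display: 762 + 179 = 941.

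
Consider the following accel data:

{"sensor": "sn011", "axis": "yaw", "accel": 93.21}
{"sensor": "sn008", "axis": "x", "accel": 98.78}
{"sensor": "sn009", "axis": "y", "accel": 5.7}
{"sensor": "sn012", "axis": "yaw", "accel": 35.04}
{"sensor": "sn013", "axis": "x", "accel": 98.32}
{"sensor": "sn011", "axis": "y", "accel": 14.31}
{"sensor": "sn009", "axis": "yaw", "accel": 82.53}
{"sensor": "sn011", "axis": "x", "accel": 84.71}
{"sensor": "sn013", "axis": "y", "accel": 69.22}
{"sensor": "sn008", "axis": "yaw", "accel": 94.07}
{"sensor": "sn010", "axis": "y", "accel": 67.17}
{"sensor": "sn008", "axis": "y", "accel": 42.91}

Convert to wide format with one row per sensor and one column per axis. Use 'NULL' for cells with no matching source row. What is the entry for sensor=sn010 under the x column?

No long-format row has sensor=sn010 and axis=x, so the cell is NULL.

NULL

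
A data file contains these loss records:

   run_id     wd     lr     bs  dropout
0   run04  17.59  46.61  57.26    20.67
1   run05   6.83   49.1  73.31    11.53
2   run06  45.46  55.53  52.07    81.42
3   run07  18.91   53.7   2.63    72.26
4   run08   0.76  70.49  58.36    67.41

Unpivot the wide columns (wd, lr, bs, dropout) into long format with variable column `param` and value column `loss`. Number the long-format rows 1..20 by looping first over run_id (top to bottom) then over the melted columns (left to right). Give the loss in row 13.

20 rows total (5 × 4). Row 13: index ⌊(13-1)/4⌋ = 3 into run_id → run07; (13-1) mod 4 = 0 into the melted columns → wd.
So row 13 is (run07, wd, 18.91); loss = 18.91.

18.91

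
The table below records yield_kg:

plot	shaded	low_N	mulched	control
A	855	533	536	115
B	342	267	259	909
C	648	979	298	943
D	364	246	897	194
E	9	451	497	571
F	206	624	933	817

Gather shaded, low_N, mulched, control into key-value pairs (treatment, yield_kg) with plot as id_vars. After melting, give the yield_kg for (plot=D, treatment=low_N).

Unpivoting turns each (plot, wide-column) pair into one long row.
The wide cell at row D, column low_N holds 246, so the long row (D, low_N) has yield_kg=246.

246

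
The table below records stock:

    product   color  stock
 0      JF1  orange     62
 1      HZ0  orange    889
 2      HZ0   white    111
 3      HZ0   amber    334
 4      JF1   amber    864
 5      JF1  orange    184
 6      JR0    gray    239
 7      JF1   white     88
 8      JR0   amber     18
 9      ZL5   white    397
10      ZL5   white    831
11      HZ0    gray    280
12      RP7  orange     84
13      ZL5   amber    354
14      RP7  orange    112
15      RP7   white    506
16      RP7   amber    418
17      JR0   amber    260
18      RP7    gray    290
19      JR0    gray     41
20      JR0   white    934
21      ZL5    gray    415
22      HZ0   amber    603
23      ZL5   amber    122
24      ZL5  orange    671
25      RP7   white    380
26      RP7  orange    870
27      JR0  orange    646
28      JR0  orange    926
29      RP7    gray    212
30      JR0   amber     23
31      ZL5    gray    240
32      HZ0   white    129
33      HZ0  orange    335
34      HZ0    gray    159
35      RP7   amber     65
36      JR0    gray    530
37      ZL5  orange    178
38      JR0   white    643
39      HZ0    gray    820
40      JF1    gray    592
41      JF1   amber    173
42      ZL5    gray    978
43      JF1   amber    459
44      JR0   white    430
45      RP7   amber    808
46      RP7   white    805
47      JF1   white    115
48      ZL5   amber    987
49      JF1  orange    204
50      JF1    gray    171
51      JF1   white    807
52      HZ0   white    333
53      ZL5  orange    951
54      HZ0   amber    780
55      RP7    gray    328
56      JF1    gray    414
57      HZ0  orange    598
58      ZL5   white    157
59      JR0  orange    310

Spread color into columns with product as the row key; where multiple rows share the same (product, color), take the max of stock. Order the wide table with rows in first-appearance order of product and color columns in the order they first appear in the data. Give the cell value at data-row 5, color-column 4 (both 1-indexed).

With rows in first-appearance order of product, row 5 is product=RP7. color columns in first-appearance order: orange, white, amber, gray; column 4 is gray.
Long rows with product=RP7, color=gray: max(290, 212, 328) = 328.

328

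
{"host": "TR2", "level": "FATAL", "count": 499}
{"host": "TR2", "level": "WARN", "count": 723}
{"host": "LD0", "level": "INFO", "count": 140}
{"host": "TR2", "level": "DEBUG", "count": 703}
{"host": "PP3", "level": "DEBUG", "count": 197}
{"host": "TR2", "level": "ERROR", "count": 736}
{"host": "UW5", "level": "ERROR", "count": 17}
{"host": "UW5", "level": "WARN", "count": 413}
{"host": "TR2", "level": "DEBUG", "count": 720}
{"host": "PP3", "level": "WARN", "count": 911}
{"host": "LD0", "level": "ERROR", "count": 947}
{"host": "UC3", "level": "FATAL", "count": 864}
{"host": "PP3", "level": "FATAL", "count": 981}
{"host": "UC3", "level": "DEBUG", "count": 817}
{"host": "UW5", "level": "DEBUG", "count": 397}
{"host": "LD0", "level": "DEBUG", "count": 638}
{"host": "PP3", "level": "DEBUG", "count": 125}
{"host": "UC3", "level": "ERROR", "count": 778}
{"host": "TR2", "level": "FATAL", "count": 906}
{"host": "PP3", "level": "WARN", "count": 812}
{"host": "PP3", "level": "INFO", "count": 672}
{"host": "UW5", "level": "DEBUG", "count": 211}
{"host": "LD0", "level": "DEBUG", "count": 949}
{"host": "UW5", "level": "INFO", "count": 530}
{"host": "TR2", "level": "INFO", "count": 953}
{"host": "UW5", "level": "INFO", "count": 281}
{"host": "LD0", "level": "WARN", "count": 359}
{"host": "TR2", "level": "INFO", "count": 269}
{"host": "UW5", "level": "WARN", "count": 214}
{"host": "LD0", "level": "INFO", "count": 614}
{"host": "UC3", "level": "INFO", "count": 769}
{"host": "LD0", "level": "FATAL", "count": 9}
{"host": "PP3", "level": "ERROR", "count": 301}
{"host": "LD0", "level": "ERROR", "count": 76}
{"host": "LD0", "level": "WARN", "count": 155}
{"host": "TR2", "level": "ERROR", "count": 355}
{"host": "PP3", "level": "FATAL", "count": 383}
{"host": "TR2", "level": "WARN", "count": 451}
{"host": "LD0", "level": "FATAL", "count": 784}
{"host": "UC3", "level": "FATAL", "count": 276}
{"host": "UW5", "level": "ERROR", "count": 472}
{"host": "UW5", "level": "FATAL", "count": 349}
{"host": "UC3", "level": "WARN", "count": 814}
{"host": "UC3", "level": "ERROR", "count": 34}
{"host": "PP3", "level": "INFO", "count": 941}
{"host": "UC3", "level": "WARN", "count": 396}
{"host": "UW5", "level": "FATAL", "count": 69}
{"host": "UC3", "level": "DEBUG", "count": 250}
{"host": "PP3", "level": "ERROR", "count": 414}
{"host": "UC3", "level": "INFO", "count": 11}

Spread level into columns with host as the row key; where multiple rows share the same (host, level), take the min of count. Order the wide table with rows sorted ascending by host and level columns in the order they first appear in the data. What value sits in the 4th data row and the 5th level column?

With rows sorted ascending by host, row 4 is host=UC3. level columns in first-appearance order: FATAL, WARN, INFO, DEBUG, ERROR; column 5 is ERROR.
Long rows with host=UC3, level=ERROR: min(778, 34) = 34.

34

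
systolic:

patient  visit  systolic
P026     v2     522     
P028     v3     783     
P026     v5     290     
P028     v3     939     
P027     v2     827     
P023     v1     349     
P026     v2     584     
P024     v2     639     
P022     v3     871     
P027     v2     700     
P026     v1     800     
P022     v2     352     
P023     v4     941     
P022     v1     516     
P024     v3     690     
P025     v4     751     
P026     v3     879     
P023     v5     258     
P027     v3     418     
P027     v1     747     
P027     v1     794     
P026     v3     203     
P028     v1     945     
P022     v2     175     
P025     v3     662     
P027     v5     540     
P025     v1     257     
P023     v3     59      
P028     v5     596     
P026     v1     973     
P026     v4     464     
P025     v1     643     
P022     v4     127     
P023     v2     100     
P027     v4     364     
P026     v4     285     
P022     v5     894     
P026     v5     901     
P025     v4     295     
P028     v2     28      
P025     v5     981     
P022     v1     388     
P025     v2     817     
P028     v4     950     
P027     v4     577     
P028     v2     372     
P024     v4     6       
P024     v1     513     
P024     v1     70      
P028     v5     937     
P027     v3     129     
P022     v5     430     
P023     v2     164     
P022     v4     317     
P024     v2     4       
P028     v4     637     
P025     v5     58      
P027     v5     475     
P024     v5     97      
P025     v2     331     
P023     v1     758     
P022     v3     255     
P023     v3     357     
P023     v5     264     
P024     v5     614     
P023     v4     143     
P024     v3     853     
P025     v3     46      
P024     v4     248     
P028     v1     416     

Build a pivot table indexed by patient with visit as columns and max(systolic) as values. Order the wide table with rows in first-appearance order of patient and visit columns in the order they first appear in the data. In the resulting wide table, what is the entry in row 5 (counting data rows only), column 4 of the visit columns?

With rows in first-appearance order of patient, row 5 is patient=P024. visit columns in first-appearance order: v2, v3, v5, v1, v4; column 4 is v1.
Long rows with patient=P024, visit=v1: max(513, 70) = 513.

513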